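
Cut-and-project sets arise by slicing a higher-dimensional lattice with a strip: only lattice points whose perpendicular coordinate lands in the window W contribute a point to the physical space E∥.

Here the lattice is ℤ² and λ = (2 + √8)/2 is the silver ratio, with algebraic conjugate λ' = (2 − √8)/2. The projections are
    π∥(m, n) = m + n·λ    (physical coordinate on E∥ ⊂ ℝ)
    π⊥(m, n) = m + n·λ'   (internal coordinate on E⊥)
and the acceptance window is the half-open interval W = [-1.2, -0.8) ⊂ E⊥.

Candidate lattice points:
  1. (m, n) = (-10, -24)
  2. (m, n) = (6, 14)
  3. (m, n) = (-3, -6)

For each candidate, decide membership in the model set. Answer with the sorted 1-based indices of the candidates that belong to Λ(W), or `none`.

none

Compute λ' = (2−√8)/2 = -0.41421, so π⊥(m,n) = m -0.41421·n.
candidate 1: (m,n)=(-10,-24) → π∥ = -10-24·λ ≈ -67.94113, π⊥ = -10-24·λ' ≈ -0.05887 ∉ [-1.2, -0.8) ⇒ out
candidate 2: (m,n)=(6,14) → π∥ = 6+14·λ ≈ 39.79899, π⊥ = 6+14·λ' ≈ 0.20101 ∉ [-1.2, -0.8) ⇒ out
candidate 3: (m,n)=(-3,-6) → π∥ = -3-6·λ ≈ -17.48528, π⊥ = -3-6·λ' ≈ -0.51472 ∉ [-1.2, -0.8) ⇒ out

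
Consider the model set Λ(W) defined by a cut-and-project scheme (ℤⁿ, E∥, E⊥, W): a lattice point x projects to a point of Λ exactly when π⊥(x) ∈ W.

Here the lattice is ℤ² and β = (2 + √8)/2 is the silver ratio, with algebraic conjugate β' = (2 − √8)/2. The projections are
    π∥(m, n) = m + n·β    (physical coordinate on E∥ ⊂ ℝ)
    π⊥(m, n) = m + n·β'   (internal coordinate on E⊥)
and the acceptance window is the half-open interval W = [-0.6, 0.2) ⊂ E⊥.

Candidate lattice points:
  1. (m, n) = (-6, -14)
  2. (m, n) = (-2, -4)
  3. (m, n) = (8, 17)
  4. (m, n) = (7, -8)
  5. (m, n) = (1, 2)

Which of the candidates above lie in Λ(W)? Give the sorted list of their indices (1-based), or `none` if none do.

1, 2, 5

Compute β' = (2−√8)/2 = -0.4142, so π⊥(m,n) = m -0.4142·n.
[1] lift (-6,-14): star map gives -0.2010; window check -0.6 ≤ -0.2010 < 0.2 is true → IN Λ
[2] lift (-2,-4): star map gives -0.3431; window check -0.6 ≤ -0.3431 < 0.2 is true → IN Λ
[3] lift (8,17): star map gives 0.9584; window check -0.6 ≤ 0.9584 < 0.2 is false → out
[4] lift (7,-8): star map gives 10.3137; window check -0.6 ≤ 10.3137 < 0.2 is false → out
[5] lift (1,2): star map gives 0.1716; window check -0.6 ≤ 0.1716 < 0.2 is true → IN Λ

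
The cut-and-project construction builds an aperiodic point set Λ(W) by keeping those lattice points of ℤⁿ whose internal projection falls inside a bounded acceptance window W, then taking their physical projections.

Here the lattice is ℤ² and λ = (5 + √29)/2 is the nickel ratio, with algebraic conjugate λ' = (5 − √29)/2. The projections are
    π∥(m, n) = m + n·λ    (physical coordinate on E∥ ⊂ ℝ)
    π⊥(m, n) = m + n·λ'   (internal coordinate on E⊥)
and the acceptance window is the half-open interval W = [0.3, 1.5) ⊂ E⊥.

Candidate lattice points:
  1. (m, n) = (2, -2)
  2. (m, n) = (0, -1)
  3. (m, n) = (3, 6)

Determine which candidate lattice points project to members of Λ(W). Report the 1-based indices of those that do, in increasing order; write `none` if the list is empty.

Compute λ' = (5−√29)/2 = -0.19258, so π⊥(m,n) = m -0.19258·n.
[1] lift (2,-2): star map gives 2.38516; window check 0.3 ≤ 2.38516 < 1.5 is false → out
[2] lift (0,-1): star map gives 0.19258; window check 0.3 ≤ 0.19258 < 1.5 is false → out
[3] lift (3,6): star map gives 1.84451; window check 0.3 ≤ 1.84451 < 1.5 is false → out

none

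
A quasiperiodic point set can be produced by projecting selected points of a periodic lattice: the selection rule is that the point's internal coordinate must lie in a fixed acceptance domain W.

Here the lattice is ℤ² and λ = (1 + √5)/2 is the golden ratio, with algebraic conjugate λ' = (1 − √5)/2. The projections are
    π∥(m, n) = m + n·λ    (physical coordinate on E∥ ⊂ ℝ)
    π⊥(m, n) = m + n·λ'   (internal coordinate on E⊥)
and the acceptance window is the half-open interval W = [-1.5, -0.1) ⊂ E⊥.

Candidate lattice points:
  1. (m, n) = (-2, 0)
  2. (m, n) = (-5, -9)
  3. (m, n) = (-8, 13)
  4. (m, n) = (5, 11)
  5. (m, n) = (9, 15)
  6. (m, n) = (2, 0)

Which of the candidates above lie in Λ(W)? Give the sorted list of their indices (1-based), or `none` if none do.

5

λ' = (1−√5)/2 ≈ -0.618034.
candidate 1: (m,n)=(-2,0) → π∥ = -2+0·λ ≈ -2.000000, π⊥ = -2+0·λ' ≈ -2.000000 ∉ [-1.5, -0.1) ⇒ out
candidate 2: (m,n)=(-5,-9) → π∥ = -5-9·λ ≈ -19.562306, π⊥ = -5-9·λ' ≈ 0.562306 ∉ [-1.5, -0.1) ⇒ out
candidate 3: (m,n)=(-8,13) → π∥ = -8+13·λ ≈ 13.034442, π⊥ = -8+13·λ' ≈ -16.034442 ∉ [-1.5, -0.1) ⇒ out
candidate 4: (m,n)=(5,11) → π∥ = 5+11·λ ≈ 22.798374, π⊥ = 5+11·λ' ≈ -1.798374 ∉ [-1.5, -0.1) ⇒ out
candidate 5: (m,n)=(9,15) → π∥ = 9+15·λ ≈ 33.270510, π⊥ = 9+15·λ' ≈ -0.270510 ∈ [-1.5, -0.1) ⇒ IN Λ
candidate 6: (m,n)=(2,0) → π∥ = 2+0·λ ≈ 2.000000, π⊥ = 2+0·λ' ≈ 2.000000 ∉ [-1.5, -0.1) ⇒ out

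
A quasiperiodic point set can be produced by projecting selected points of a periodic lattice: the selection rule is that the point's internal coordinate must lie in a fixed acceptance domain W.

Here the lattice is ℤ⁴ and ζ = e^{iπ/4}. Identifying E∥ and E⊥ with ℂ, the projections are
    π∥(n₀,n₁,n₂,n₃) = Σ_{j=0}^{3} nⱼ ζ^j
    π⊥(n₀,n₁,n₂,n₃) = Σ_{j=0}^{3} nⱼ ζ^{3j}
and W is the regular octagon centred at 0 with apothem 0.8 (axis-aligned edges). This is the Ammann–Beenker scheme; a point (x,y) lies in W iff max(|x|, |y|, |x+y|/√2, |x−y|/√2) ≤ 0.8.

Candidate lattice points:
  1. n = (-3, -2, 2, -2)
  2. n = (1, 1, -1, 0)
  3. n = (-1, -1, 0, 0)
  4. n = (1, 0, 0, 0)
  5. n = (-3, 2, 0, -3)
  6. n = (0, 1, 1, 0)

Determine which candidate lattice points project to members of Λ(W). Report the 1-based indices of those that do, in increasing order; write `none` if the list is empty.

3, 6

π⊥(n) = n₀ + n₁ζ³ + n₂ζ⁶ + n₃ζ⁹ where ζ = e^{iπ/4}.
#1 (-3, -2, 2, -2): internal (-3.00000, -4.82843); octagon support 5.53553 vs apothem 0.8 → ∉ W
#2 (1, 1, -1, 0): internal (0.29289, 1.70711); octagon support 1.70711 vs apothem 0.8 → ∉ W
#3 (-1, -1, 0, 0): internal (-0.29289, -0.70711); octagon support 0.70711 vs apothem 0.8 → ∈ W
#4 (1, 0, 0, 0): internal (1.00000, 0.00000); octagon support 1.00000 vs apothem 0.8 → ∉ W
#5 (-3, 2, 0, -3): internal (-6.53553, -0.70711); octagon support 6.53553 vs apothem 0.8 → ∉ W
#6 (0, 1, 1, 0): internal (-0.70711, -0.29289); octagon support 0.70711 vs apothem 0.8 → ∈ W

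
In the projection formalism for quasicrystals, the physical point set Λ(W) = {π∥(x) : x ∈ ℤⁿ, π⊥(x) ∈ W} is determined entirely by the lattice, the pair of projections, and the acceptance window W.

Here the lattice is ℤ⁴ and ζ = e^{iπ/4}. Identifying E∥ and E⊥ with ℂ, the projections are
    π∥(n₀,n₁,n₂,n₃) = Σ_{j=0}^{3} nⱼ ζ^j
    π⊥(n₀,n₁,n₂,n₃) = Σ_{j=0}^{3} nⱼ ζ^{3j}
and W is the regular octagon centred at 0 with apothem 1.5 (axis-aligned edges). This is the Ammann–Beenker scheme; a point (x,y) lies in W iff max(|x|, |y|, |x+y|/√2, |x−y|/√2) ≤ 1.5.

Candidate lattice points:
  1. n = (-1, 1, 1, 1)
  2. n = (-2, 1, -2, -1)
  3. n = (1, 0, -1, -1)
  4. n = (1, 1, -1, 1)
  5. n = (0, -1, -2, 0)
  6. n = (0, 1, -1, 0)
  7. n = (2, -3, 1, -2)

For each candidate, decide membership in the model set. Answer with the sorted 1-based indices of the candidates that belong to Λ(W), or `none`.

Internal map: ζ^{3j} for j=0..3 gives (1,0), (−√2/2,√2/2), (0,−1), (√2/2,√2/2).
#1 (-1, 1, 1, 1): internal (-1.000000, 0.414214); octagon support 1.000000 vs apothem 1.5 → ∈ W
#2 (-2, 1, -2, -1): internal (-3.414214, 2.000000); octagon support 3.828427 vs apothem 1.5 → ∉ W
#3 (1, 0, -1, -1): internal (0.292893, 0.292893); octagon support 0.414214 vs apothem 1.5 → ∈ W
#4 (1, 1, -1, 1): internal (1.000000, 2.414214); octagon support 2.414214 vs apothem 1.5 → ∉ W
#5 (0, -1, -2, 0): internal (0.707107, 1.292893); octagon support 1.414214 vs apothem 1.5 → ∈ W
#6 (0, 1, -1, 0): internal (-0.707107, 1.707107); octagon support 1.707107 vs apothem 1.5 → ∉ W
#7 (2, -3, 1, -2): internal (2.707107, -4.535534); octagon support 5.121320 vs apothem 1.5 → ∉ W

1, 3, 5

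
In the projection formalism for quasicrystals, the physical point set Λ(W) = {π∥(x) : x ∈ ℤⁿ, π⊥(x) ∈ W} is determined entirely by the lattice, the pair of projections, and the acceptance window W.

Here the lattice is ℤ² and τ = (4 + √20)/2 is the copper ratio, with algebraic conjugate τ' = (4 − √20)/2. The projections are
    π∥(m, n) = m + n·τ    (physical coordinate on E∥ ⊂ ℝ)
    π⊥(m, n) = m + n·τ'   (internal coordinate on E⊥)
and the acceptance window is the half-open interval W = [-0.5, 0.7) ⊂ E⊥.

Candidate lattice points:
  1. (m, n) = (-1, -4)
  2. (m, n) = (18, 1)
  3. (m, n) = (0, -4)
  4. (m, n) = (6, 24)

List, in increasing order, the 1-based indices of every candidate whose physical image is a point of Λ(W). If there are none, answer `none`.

Numerically τ ≈ 4.236068 and τ' = −1/τ ≈ -0.236068.
candidate 1: (m,n)=(-1,-4) → π∥ = -1-4·τ ≈ -17.944272, π⊥ = -1-4·τ' ≈ -0.055728 ∈ [-0.5, 0.7) ⇒ IN Λ
candidate 2: (m,n)=(18,1) → π∥ = 18+1·τ ≈ 22.236068, π⊥ = 18+1·τ' ≈ 17.763932 ∉ [-0.5, 0.7) ⇒ out
candidate 3: (m,n)=(0,-4) → π∥ = 0-4·τ ≈ -16.944272, π⊥ = 0-4·τ' ≈ 0.944272 ∉ [-0.5, 0.7) ⇒ out
candidate 4: (m,n)=(6,24) → π∥ = 6+24·τ ≈ 107.665631, π⊥ = 6+24·τ' ≈ 0.334369 ∈ [-0.5, 0.7) ⇒ IN Λ

1, 4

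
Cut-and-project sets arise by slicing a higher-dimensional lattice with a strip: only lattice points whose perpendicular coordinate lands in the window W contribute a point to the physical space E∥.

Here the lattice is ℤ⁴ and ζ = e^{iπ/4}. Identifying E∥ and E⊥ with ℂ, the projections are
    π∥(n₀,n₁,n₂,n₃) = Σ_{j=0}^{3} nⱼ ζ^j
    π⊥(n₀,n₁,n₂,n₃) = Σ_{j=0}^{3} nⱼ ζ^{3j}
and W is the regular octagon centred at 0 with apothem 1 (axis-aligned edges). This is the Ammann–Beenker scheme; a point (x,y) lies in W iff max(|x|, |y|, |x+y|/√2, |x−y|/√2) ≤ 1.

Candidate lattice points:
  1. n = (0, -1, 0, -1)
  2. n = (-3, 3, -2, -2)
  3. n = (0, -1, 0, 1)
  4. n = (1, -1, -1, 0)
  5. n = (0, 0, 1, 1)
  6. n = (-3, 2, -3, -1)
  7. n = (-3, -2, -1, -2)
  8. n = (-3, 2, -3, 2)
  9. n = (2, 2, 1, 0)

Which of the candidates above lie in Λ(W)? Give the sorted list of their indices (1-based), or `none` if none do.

5, 9

With ζ = e^{iπ/4} the internal vectors are ζ^0,ζ^3,ζ^6,ζ^9.
candidate 1: n = (0, -1, 0, -1) → π⊥ ≈ (+0.000000, -1.414214); max(|x|,|y|,|x±y|/√2) = 1.414214 > 1 ⇒ ∉ W
candidate 2: n = (-3, 3, -2, -2) → π⊥ ≈ (-6.535534, +2.707107); max(|x|,|y|,|x±y|/√2) = 6.535534 > 1 ⇒ ∉ W
candidate 3: n = (0, -1, 0, 1) → π⊥ ≈ (+1.414214, +0.000000); max(|x|,|y|,|x±y|/√2) = 1.414214 > 1 ⇒ ∉ W
candidate 4: n = (1, -1, -1, 0) → π⊥ ≈ (+1.707107, +0.292893); max(|x|,|y|,|x±y|/√2) = 1.707107 > 1 ⇒ ∉ W
candidate 5: n = (0, 0, 1, 1) → π⊥ ≈ (+0.707107, -0.292893); max(|x|,|y|,|x±y|/√2) = 0.707107 ≤ 1 ⇒ ∈ W
candidate 6: n = (-3, 2, -3, -1) → π⊥ ≈ (-5.121320, +3.707107); max(|x|,|y|,|x±y|/√2) = 6.242641 > 1 ⇒ ∉ W
candidate 7: n = (-3, -2, -1, -2) → π⊥ ≈ (-3.000000, -1.828427); max(|x|,|y|,|x±y|/√2) = 3.414214 > 1 ⇒ ∉ W
candidate 8: n = (-3, 2, -3, 2) → π⊥ ≈ (-3.000000, +5.828427); max(|x|,|y|,|x±y|/√2) = 6.242641 > 1 ⇒ ∉ W
candidate 9: n = (2, 2, 1, 0) → π⊥ ≈ (+0.585786, +0.414214); max(|x|,|y|,|x±y|/√2) = 0.707107 ≤ 1 ⇒ ∈ W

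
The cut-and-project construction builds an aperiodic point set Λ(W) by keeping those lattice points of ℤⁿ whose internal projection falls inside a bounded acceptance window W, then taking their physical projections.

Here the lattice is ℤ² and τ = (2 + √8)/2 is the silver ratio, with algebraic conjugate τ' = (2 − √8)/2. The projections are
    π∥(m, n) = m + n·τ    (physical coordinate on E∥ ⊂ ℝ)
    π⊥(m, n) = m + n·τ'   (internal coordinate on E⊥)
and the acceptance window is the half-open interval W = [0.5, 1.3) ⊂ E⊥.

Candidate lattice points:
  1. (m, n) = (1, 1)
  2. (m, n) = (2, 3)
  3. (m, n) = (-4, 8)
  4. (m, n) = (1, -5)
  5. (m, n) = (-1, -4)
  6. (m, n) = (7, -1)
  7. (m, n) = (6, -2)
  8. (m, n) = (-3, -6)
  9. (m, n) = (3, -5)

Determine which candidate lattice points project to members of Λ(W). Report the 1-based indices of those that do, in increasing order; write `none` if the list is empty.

Numerically τ ≈ 2.414214 and τ' = −1/τ ≈ -0.414214.
#1 (1,1): internal coord 1 + (1)·τ' = +0.585786; +0.585786 ∈ [0.5, 1.3) → IN Λ
#2 (2,3): internal coord 2 + (3)·τ' = +0.757359; +0.757359 ∈ [0.5, 1.3) → IN Λ
#3 (-4,8): internal coord -4 + (8)·τ' = -7.313708; -7.313708 ∉ [0.5, 1.3) → out
#4 (1,-5): internal coord 1 + (-5)·τ' = +3.071068; +3.071068 ∉ [0.5, 1.3) → out
#5 (-1,-4): internal coord -1 + (-4)·τ' = +0.656854; +0.656854 ∈ [0.5, 1.3) → IN Λ
#6 (7,-1): internal coord 7 + (-1)·τ' = +7.414214; +7.414214 ∉ [0.5, 1.3) → out
#7 (6,-2): internal coord 6 + (-2)·τ' = +6.828427; +6.828427 ∉ [0.5, 1.3) → out
#8 (-3,-6): internal coord -3 + (-6)·τ' = -0.514719; -0.514719 ∉ [0.5, 1.3) → out
#9 (3,-5): internal coord 3 + (-5)·τ' = +5.071068; +5.071068 ∉ [0.5, 1.3) → out

1, 2, 5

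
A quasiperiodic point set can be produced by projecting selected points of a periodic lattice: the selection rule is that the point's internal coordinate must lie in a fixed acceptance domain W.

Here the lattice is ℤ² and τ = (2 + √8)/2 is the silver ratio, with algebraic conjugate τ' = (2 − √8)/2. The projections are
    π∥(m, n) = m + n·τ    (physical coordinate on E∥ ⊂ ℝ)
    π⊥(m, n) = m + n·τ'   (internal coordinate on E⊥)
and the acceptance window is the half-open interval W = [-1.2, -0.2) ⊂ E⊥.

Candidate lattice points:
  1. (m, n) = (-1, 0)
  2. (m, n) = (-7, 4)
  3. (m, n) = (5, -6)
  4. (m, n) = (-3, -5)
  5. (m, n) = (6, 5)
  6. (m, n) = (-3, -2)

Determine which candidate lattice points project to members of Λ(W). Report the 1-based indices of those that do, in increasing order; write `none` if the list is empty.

Numerically τ ≈ 2.41421 and τ' = −1/τ ≈ -0.41421.
candidate 1: (m,n)=(-1,0) → π∥ = -1+0·τ ≈ -1.00000, π⊥ = -1+0·τ' ≈ -1.00000 ∈ [-1.2, -0.2) ⇒ IN Λ
candidate 2: (m,n)=(-7,4) → π∥ = -7+4·τ ≈ 2.65685, π⊥ = -7+4·τ' ≈ -8.65685 ∉ [-1.2, -0.2) ⇒ out
candidate 3: (m,n)=(5,-6) → π∥ = 5-6·τ ≈ -9.48528, π⊥ = 5-6·τ' ≈ 7.48528 ∉ [-1.2, -0.2) ⇒ out
candidate 4: (m,n)=(-3,-5) → π∥ = -3-5·τ ≈ -15.07107, π⊥ = -3-5·τ' ≈ -0.92893 ∈ [-1.2, -0.2) ⇒ IN Λ
candidate 5: (m,n)=(6,5) → π∥ = 6+5·τ ≈ 18.07107, π⊥ = 6+5·τ' ≈ 3.92893 ∉ [-1.2, -0.2) ⇒ out
candidate 6: (m,n)=(-3,-2) → π∥ = -3-2·τ ≈ -7.82843, π⊥ = -3-2·τ' ≈ -2.17157 ∉ [-1.2, -0.2) ⇒ out

1, 4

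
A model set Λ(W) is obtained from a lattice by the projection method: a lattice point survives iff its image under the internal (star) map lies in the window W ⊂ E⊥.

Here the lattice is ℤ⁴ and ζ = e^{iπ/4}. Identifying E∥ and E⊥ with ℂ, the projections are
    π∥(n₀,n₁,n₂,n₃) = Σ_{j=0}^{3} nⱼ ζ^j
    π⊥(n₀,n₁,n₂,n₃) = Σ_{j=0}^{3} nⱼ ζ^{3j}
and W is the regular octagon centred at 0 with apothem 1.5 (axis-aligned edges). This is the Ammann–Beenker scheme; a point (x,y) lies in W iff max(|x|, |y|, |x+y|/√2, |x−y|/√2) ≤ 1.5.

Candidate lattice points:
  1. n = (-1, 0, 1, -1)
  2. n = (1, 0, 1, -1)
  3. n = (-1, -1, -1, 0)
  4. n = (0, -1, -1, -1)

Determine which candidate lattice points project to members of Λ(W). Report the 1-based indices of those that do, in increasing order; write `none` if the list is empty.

3, 4

With ζ = e^{iπ/4} the internal vectors are ζ^0,ζ^3,ζ^6,ζ^9.
candidate 1: n = (-1, 0, 1, -1) → π⊥ ≈ (-1.70711, -1.70711); max(|x|,|y|,|x±y|/√2) = 2.41421 > 1.5 ⇒ ∉ W
candidate 2: n = (1, 0, 1, -1) → π⊥ ≈ (+0.29289, -1.70711); max(|x|,|y|,|x±y|/√2) = 1.70711 > 1.5 ⇒ ∉ W
candidate 3: n = (-1, -1, -1, 0) → π⊥ ≈ (-0.29289, +0.29289); max(|x|,|y|,|x±y|/√2) = 0.41421 ≤ 1.5 ⇒ ∈ W
candidate 4: n = (0, -1, -1, -1) → π⊥ ≈ (+0.00000, -0.41421); max(|x|,|y|,|x±y|/√2) = 0.41421 ≤ 1.5 ⇒ ∈ W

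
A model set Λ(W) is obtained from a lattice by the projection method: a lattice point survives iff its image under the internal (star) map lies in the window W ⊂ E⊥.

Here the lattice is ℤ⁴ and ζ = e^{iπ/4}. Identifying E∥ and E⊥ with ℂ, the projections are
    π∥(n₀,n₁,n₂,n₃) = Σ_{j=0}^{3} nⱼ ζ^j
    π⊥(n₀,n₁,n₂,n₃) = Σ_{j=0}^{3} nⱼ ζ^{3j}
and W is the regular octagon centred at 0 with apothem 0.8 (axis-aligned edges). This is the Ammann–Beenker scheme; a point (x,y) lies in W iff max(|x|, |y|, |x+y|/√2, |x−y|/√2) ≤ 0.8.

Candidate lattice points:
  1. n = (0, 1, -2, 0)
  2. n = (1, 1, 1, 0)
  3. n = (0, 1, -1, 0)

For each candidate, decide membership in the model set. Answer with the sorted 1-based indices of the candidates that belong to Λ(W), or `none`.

2

π⊥(n) = n₀ + n₁ζ³ + n₂ζ⁶ + n₃ζ⁹ where ζ = e^{iπ/4}.
candidate 1: n = (0, 1, -2, 0) → π⊥ ≈ (-0.70711, +2.70711); max(|x|,|y|,|x±y|/√2) = 2.70711 > 0.8 ⇒ ∉ W
candidate 2: n = (1, 1, 1, 0) → π⊥ ≈ (+0.29289, -0.29289); max(|x|,|y|,|x±y|/√2) = 0.41421 ≤ 0.8 ⇒ ∈ W
candidate 3: n = (0, 1, -1, 0) → π⊥ ≈ (-0.70711, +1.70711); max(|x|,|y|,|x±y|/√2) = 1.70711 > 0.8 ⇒ ∉ W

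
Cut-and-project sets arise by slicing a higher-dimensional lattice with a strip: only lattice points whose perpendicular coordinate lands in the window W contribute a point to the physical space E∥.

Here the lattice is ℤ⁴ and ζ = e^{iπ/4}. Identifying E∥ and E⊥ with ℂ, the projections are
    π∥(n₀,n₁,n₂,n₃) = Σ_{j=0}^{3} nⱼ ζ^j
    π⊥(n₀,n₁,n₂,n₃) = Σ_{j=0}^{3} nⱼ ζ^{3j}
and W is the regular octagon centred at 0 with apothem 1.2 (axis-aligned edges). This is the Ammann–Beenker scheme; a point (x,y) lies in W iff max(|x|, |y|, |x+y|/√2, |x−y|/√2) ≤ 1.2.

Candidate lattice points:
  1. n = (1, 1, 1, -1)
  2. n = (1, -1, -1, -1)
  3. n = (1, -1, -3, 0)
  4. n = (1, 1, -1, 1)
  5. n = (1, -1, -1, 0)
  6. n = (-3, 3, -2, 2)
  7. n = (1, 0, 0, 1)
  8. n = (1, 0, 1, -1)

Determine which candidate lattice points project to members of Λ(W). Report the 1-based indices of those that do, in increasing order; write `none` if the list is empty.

1, 2

With ζ = e^{iπ/4} the internal vectors are ζ^0,ζ^3,ζ^6,ζ^9.
#1 (1, 1, 1, -1): internal (-0.414214, -1.000000); octagon support 1.000000 vs apothem 1.2 → ∈ W
#2 (1, -1, -1, -1): internal (1.000000, -0.414214); octagon support 1.000000 vs apothem 1.2 → ∈ W
#3 (1, -1, -3, 0): internal (1.707107, 2.292893); octagon support 2.828427 vs apothem 1.2 → ∉ W
#4 (1, 1, -1, 1): internal (1.000000, 2.414214); octagon support 2.414214 vs apothem 1.2 → ∉ W
#5 (1, -1, -1, 0): internal (1.707107, 0.292893); octagon support 1.707107 vs apothem 1.2 → ∉ W
#6 (-3, 3, -2, 2): internal (-3.707107, 5.535534); octagon support 6.535534 vs apothem 1.2 → ∉ W
#7 (1, 0, 0, 1): internal (1.707107, 0.707107); octagon support 1.707107 vs apothem 1.2 → ∉ W
#8 (1, 0, 1, -1): internal (0.292893, -1.707107); octagon support 1.707107 vs apothem 1.2 → ∉ W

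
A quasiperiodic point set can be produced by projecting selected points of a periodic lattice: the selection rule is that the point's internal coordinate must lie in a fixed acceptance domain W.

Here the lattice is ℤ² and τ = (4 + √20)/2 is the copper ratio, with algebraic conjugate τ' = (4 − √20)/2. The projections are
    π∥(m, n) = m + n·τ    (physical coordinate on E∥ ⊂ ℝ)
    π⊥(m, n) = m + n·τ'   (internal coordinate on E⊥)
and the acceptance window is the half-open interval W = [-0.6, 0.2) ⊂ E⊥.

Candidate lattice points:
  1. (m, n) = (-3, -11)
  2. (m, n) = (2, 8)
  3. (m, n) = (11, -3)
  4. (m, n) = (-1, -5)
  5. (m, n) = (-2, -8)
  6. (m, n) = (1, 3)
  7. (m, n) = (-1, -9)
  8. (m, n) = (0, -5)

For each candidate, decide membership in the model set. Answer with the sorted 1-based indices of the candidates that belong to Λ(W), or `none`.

1, 2, 4, 5

Compute τ' = (4−√20)/2 = -0.236068, so π⊥(m,n) = m -0.236068·n.
[1] lift (-3,-11): star map gives -0.403252; window check -0.6 ≤ -0.403252 < 0.2 is true → IN Λ
[2] lift (2,8): star map gives 0.111456; window check -0.6 ≤ 0.111456 < 0.2 is true → IN Λ
[3] lift (11,-3): star map gives 11.708204; window check -0.6 ≤ 11.708204 < 0.2 is false → out
[4] lift (-1,-5): star map gives 0.180340; window check -0.6 ≤ 0.180340 < 0.2 is true → IN Λ
[5] lift (-2,-8): star map gives -0.111456; window check -0.6 ≤ -0.111456 < 0.2 is true → IN Λ
[6] lift (1,3): star map gives 0.291796; window check -0.6 ≤ 0.291796 < 0.2 is false → out
[7] lift (-1,-9): star map gives 1.124612; window check -0.6 ≤ 1.124612 < 0.2 is false → out
[8] lift (0,-5): star map gives 1.180340; window check -0.6 ≤ 1.180340 < 0.2 is false → out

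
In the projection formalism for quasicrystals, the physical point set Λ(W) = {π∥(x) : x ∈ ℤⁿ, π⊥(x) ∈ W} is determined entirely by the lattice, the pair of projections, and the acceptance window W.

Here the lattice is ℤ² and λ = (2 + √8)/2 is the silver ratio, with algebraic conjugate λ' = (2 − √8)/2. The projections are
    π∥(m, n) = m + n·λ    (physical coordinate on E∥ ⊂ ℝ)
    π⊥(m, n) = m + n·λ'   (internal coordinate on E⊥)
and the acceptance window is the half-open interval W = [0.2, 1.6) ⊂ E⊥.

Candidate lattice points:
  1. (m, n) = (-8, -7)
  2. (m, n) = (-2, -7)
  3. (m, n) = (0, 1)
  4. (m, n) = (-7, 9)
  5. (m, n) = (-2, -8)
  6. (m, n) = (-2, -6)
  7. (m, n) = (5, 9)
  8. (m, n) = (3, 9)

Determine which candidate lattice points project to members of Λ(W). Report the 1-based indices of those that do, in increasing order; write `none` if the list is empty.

Numerically λ ≈ 2.4142 and λ' = −1/λ ≈ -0.4142.
#1 (-8,-7): internal coord -8 + (-7)·λ' = -5.1005; -5.1005 ∉ [0.2, 1.6) → out
#2 (-2,-7): internal coord -2 + (-7)·λ' = +0.8995; +0.8995 ∈ [0.2, 1.6) → IN Λ
#3 (0,1): internal coord 0 + (1)·λ' = -0.4142; -0.4142 ∉ [0.2, 1.6) → out
#4 (-7,9): internal coord -7 + (9)·λ' = -10.7279; -10.7279 ∉ [0.2, 1.6) → out
#5 (-2,-8): internal coord -2 + (-8)·λ' = +1.3137; +1.3137 ∈ [0.2, 1.6) → IN Λ
#6 (-2,-6): internal coord -2 + (-6)·λ' = +0.4853; +0.4853 ∈ [0.2, 1.6) → IN Λ
#7 (5,9): internal coord 5 + (9)·λ' = +1.2721; +1.2721 ∈ [0.2, 1.6) → IN Λ
#8 (3,9): internal coord 3 + (9)·λ' = -0.7279; -0.7279 ∉ [0.2, 1.6) → out

2, 5, 6, 7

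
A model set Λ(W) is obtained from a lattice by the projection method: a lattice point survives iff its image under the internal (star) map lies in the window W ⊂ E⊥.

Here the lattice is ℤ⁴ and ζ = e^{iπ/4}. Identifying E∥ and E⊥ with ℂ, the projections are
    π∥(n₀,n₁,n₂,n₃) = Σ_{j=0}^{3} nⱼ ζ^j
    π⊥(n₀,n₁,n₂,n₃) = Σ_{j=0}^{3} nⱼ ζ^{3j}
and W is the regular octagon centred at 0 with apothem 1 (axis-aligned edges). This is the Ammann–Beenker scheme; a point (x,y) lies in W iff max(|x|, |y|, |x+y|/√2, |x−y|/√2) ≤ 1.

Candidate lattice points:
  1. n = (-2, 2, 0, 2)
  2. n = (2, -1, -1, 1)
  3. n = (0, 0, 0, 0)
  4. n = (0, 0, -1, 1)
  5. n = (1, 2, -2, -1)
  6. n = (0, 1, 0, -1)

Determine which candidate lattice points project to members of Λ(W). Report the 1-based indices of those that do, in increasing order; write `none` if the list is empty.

With ζ = e^{iπ/4} the internal vectors are ζ^0,ζ^3,ζ^6,ζ^9.
#1 (-2, 2, 0, 2): internal (-2.00000, 2.82843); octagon support 3.41421 vs apothem 1 → ∉ W
#2 (2, -1, -1, 1): internal (3.41421, 1.00000); octagon support 3.41421 vs apothem 1 → ∉ W
#3 (0, 0, 0, 0): internal (0.00000, 0.00000); octagon support 0.00000 vs apothem 1 → ∈ W
#4 (0, 0, -1, 1): internal (0.70711, 1.70711); octagon support 1.70711 vs apothem 1 → ∉ W
#5 (1, 2, -2, -1): internal (-1.12132, 2.70711); octagon support 2.70711 vs apothem 1 → ∉ W
#6 (0, 1, 0, -1): internal (-1.41421, 0.00000); octagon support 1.41421 vs apothem 1 → ∉ W

3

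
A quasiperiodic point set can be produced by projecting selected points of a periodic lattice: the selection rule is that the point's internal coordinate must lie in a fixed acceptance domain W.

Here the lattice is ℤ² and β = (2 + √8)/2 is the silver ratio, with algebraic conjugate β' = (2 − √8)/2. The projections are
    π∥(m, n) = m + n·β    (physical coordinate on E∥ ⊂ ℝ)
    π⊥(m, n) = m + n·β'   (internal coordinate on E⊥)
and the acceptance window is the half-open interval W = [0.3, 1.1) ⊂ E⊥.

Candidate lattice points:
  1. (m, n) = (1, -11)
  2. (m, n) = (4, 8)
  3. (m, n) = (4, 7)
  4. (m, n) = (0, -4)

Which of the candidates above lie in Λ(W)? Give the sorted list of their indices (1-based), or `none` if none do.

Compute β' = (2−√8)/2 = -0.414214, so π⊥(m,n) = m -0.414214·n.
#1 (1,-11): internal coord 1 + (-11)·β' = +5.556349; +5.556349 ∉ [0.3, 1.1) → out
#2 (4,8): internal coord 4 + (8)·β' = +0.686292; +0.686292 ∈ [0.3, 1.1) → IN Λ
#3 (4,7): internal coord 4 + (7)·β' = +1.100505; +1.100505 ∉ [0.3, 1.1) → out
#4 (0,-4): internal coord 0 + (-4)·β' = +1.656854; +1.656854 ∉ [0.3, 1.1) → out

2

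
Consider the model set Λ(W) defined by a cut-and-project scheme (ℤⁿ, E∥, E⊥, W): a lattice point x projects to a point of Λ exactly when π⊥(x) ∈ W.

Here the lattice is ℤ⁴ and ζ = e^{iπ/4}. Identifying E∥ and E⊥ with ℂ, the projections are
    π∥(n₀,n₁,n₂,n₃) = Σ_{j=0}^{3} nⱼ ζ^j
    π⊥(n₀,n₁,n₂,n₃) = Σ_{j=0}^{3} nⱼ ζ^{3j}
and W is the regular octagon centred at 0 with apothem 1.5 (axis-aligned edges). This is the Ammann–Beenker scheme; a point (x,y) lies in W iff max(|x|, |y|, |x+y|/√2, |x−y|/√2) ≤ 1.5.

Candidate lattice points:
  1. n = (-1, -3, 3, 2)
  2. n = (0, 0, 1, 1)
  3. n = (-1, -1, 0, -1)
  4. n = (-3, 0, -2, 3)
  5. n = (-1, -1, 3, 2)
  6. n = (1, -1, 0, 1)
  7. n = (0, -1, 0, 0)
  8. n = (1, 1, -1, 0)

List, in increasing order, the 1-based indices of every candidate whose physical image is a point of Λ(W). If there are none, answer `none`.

2, 7

π⊥(n) = n₀ + n₁ζ³ + n₂ζ⁶ + n₃ζ⁹ where ζ = e^{iπ/4}.
#1 (-1, -3, 3, 2): internal (2.5355, -3.7071); octagon support 4.4142 vs apothem 1.5 → ∉ W
#2 (0, 0, 1, 1): internal (0.7071, -0.2929); octagon support 0.7071 vs apothem 1.5 → ∈ W
#3 (-1, -1, 0, -1): internal (-1.0000, -1.4142); octagon support 1.7071 vs apothem 1.5 → ∉ W
#4 (-3, 0, -2, 3): internal (-0.8787, 4.1213); octagon support 4.1213 vs apothem 1.5 → ∉ W
#5 (-1, -1, 3, 2): internal (1.1213, -2.2929); octagon support 2.4142 vs apothem 1.5 → ∉ W
#6 (1, -1, 0, 1): internal (2.4142, 0.0000); octagon support 2.4142 vs apothem 1.5 → ∉ W
#7 (0, -1, 0, 0): internal (0.7071, -0.7071); octagon support 1.0000 vs apothem 1.5 → ∈ W
#8 (1, 1, -1, 0): internal (0.2929, 1.7071); octagon support 1.7071 vs apothem 1.5 → ∉ W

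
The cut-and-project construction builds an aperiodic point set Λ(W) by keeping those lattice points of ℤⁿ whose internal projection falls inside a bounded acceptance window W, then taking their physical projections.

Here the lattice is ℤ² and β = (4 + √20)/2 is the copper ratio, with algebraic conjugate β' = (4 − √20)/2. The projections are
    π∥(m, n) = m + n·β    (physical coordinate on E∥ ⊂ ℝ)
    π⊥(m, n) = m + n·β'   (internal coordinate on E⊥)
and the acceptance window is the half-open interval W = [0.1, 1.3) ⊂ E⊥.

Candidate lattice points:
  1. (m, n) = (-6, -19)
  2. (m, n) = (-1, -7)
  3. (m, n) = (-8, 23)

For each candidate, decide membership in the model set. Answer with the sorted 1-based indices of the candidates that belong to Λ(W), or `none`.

β' = (4−√20)/2 ≈ -0.2361.
#1 (-6,-19): internal coord -6 + (-19)·β' = -1.5147; -1.5147 ∉ [0.1, 1.3) → out
#2 (-1,-7): internal coord -1 + (-7)·β' = +0.6525; +0.6525 ∈ [0.1, 1.3) → IN Λ
#3 (-8,23): internal coord -8 + (23)·β' = -13.4296; -13.4296 ∉ [0.1, 1.3) → out

2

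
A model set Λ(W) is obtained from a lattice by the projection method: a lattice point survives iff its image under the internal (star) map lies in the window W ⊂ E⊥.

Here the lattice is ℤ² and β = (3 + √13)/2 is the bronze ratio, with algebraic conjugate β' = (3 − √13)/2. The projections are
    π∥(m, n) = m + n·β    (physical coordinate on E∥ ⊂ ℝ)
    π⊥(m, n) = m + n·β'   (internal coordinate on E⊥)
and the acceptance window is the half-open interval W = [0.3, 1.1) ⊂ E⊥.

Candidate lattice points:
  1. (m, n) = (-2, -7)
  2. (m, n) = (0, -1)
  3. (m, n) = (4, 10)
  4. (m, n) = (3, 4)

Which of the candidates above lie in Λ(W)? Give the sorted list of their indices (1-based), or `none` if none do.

2, 3

Compute β' = (3−√13)/2 = -0.3028, so π⊥(m,n) = m -0.3028·n.
candidate 1: (m,n)=(-2,-7) → π∥ = -2-7·β ≈ -25.1194, π⊥ = -2-7·β' ≈ 0.1194 ∉ [0.3, 1.1) ⇒ out
candidate 2: (m,n)=(0,-1) → π∥ = 0-1·β ≈ -3.3028, π⊥ = 0-1·β' ≈ 0.3028 ∈ [0.3, 1.1) ⇒ IN Λ
candidate 3: (m,n)=(4,10) → π∥ = 4+10·β ≈ 37.0278, π⊥ = 4+10·β' ≈ 0.9722 ∈ [0.3, 1.1) ⇒ IN Λ
candidate 4: (m,n)=(3,4) → π∥ = 3+4·β ≈ 16.2111, π⊥ = 3+4·β' ≈ 1.7889 ∉ [0.3, 1.1) ⇒ out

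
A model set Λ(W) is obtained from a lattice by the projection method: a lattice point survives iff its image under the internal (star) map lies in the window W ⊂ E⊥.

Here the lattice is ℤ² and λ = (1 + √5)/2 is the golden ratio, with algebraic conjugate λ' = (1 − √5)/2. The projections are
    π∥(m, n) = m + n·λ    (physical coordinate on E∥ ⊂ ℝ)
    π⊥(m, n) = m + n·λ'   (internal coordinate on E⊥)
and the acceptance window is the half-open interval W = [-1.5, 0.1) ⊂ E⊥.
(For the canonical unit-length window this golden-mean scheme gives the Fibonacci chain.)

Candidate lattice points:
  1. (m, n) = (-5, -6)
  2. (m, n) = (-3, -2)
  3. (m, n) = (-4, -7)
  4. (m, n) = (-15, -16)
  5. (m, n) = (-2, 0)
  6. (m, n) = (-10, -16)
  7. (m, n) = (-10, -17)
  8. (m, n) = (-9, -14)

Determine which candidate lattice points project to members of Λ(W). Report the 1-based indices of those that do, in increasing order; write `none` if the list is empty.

1, 6, 8

λ' = (1−√5)/2 ≈ -0.6180.
[1] lift (-5,-6): star map gives -1.2918; window check -1.5 ≤ -1.2918 < 0.1 is true → IN Λ
[2] lift (-3,-2): star map gives -1.7639; window check -1.5 ≤ -1.7639 < 0.1 is false → out
[3] lift (-4,-7): star map gives 0.3262; window check -1.5 ≤ 0.3262 < 0.1 is false → out
[4] lift (-15,-16): star map gives -5.1115; window check -1.5 ≤ -5.1115 < 0.1 is false → out
[5] lift (-2,0): star map gives -2.0000; window check -1.5 ≤ -2.0000 < 0.1 is false → out
[6] lift (-10,-16): star map gives -0.1115; window check -1.5 ≤ -0.1115 < 0.1 is true → IN Λ
[7] lift (-10,-17): star map gives 0.5066; window check -1.5 ≤ 0.5066 < 0.1 is false → out
[8] lift (-9,-14): star map gives -0.3475; window check -1.5 ≤ -0.3475 < 0.1 is true → IN Λ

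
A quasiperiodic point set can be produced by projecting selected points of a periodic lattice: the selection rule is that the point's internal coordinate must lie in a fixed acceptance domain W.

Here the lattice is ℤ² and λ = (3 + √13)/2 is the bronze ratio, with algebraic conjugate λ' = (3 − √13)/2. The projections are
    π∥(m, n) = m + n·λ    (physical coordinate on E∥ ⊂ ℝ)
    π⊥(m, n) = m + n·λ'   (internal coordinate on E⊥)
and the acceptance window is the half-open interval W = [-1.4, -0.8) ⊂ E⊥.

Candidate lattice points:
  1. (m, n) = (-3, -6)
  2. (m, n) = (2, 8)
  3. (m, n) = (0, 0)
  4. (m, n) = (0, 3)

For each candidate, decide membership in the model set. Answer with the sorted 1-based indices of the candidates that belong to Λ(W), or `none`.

Numerically λ ≈ 3.302776 and λ' = −1/λ ≈ -0.302776.
[1] lift (-3,-6): star map gives -1.183346; window check -1.4 ≤ -1.183346 < -0.8 is true → IN Λ
[2] lift (2,8): star map gives -0.422205; window check -1.4 ≤ -0.422205 < -0.8 is false → out
[3] lift (0,0): star map gives 0.000000; window check -1.4 ≤ 0.000000 < -0.8 is false → out
[4] lift (0,3): star map gives -0.908327; window check -1.4 ≤ -0.908327 < -0.8 is true → IN Λ

1, 4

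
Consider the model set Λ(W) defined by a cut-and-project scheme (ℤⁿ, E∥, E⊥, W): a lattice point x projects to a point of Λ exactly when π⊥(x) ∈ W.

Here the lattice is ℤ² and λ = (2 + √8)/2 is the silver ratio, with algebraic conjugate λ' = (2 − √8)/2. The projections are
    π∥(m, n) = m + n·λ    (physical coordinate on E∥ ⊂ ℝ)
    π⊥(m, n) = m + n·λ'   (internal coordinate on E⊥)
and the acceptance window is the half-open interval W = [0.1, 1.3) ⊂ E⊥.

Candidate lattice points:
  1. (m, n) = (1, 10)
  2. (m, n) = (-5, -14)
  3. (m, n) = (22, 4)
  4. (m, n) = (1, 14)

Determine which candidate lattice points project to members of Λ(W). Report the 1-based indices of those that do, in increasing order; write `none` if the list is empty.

2

λ' = (2−√8)/2 ≈ -0.4142.
candidate 1: (m,n)=(1,10) → π∥ = 1+10·λ ≈ 25.1421, π⊥ = 1+10·λ' ≈ -3.1421 ∉ [0.1, 1.3) ⇒ out
candidate 2: (m,n)=(-5,-14) → π∥ = -5-14·λ ≈ -38.7990, π⊥ = -5-14·λ' ≈ 0.7990 ∈ [0.1, 1.3) ⇒ IN Λ
candidate 3: (m,n)=(22,4) → π∥ = 22+4·λ ≈ 31.6569, π⊥ = 22+4·λ' ≈ 20.3431 ∉ [0.1, 1.3) ⇒ out
candidate 4: (m,n)=(1,14) → π∥ = 1+14·λ ≈ 34.7990, π⊥ = 1+14·λ' ≈ -4.7990 ∉ [0.1, 1.3) ⇒ out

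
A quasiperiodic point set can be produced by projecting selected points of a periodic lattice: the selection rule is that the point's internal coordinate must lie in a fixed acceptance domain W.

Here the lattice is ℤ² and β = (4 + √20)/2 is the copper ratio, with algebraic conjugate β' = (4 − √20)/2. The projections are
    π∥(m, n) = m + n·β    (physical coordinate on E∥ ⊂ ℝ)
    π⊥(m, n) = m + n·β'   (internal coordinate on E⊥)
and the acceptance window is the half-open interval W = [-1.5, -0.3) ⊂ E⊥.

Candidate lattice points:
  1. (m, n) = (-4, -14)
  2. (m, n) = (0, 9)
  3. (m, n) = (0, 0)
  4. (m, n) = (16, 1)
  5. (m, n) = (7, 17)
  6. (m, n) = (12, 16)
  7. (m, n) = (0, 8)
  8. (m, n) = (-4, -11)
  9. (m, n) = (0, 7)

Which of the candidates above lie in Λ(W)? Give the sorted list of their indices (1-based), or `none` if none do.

1, 8

β' = (4−√20)/2 ≈ -0.2361.
[1] lift (-4,-14): star map gives -0.6950; window check -1.5 ≤ -0.6950 < -0.3 is true → IN Λ
[2] lift (0,9): star map gives -2.1246; window check -1.5 ≤ -2.1246 < -0.3 is false → out
[3] lift (0,0): star map gives 0.0000; window check -1.5 ≤ 0.0000 < -0.3 is false → out
[4] lift (16,1): star map gives 15.7639; window check -1.5 ≤ 15.7639 < -0.3 is false → out
[5] lift (7,17): star map gives 2.9868; window check -1.5 ≤ 2.9868 < -0.3 is false → out
[6] lift (12,16): star map gives 8.2229; window check -1.5 ≤ 8.2229 < -0.3 is false → out
[7] lift (0,8): star map gives -1.8885; window check -1.5 ≤ -1.8885 < -0.3 is false → out
[8] lift (-4,-11): star map gives -1.4033; window check -1.5 ≤ -1.4033 < -0.3 is true → IN Λ
[9] lift (0,7): star map gives -1.6525; window check -1.5 ≤ -1.6525 < -0.3 is false → out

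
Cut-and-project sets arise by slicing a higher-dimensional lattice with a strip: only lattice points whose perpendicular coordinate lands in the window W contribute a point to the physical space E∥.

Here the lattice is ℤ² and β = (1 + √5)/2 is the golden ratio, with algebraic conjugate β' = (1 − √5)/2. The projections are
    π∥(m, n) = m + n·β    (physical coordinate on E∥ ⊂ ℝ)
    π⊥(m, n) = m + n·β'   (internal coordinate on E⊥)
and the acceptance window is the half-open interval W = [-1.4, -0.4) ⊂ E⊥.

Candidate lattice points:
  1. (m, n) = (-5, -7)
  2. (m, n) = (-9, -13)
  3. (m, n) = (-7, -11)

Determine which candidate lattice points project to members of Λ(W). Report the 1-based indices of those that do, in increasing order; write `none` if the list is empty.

β' = (1−√5)/2 ≈ -0.6180.
#1 (-5,-7): internal coord -5 + (-7)·β' = -0.6738; -0.6738 ∈ [-1.4, -0.4) → IN Λ
#2 (-9,-13): internal coord -9 + (-13)·β' = -0.9656; -0.9656 ∈ [-1.4, -0.4) → IN Λ
#3 (-7,-11): internal coord -7 + (-11)·β' = -0.2016; -0.2016 ∉ [-1.4, -0.4) → out

1, 2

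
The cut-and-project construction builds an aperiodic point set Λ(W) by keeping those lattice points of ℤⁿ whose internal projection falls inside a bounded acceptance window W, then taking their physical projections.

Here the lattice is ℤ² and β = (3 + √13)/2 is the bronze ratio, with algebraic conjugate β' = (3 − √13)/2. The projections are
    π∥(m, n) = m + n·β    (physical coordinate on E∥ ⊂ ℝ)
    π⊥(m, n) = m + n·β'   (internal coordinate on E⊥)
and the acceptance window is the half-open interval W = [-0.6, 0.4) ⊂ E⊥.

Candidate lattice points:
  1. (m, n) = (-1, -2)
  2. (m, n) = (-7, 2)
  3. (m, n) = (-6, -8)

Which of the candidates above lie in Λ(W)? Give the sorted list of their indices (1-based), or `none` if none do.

1

β' = (3−√13)/2 ≈ -0.30278.
candidate 1: (m,n)=(-1,-2) → π∥ = -1-2·β ≈ -7.60555, π⊥ = -1-2·β' ≈ -0.39445 ∈ [-0.6, 0.4) ⇒ IN Λ
candidate 2: (m,n)=(-7,2) → π∥ = -7+2·β ≈ -0.39445, π⊥ = -7+2·β' ≈ -7.60555 ∉ [-0.6, 0.4) ⇒ out
candidate 3: (m,n)=(-6,-8) → π∥ = -6-8·β ≈ -32.42221, π⊥ = -6-8·β' ≈ -3.57779 ∉ [-0.6, 0.4) ⇒ out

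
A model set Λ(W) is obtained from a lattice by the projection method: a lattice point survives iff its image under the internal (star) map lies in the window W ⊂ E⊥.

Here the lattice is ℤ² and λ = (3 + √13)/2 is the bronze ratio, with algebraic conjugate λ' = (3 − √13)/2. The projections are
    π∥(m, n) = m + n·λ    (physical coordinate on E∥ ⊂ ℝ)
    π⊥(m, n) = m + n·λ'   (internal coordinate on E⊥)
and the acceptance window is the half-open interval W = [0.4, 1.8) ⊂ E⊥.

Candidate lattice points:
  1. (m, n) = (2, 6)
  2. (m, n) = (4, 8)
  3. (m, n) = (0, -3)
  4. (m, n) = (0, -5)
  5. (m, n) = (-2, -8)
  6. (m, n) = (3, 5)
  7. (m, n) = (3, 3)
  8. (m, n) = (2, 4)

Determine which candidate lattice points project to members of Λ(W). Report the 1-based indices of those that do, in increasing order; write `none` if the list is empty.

2, 3, 4, 5, 6, 8

Numerically λ ≈ 3.302776 and λ' = −1/λ ≈ -0.302776.
#1 (2,6): internal coord 2 + (6)·λ' = +0.183346; +0.183346 ∉ [0.4, 1.8) → out
#2 (4,8): internal coord 4 + (8)·λ' = +1.577795; +1.577795 ∈ [0.4, 1.8) → IN Λ
#3 (0,-3): internal coord 0 + (-3)·λ' = +0.908327; +0.908327 ∈ [0.4, 1.8) → IN Λ
#4 (0,-5): internal coord 0 + (-5)·λ' = +1.513878; +1.513878 ∈ [0.4, 1.8) → IN Λ
#5 (-2,-8): internal coord -2 + (-8)·λ' = +0.422205; +0.422205 ∈ [0.4, 1.8) → IN Λ
#6 (3,5): internal coord 3 + (5)·λ' = +1.486122; +1.486122 ∈ [0.4, 1.8) → IN Λ
#7 (3,3): internal coord 3 + (3)·λ' = +2.091673; +2.091673 ∉ [0.4, 1.8) → out
#8 (2,4): internal coord 2 + (4)·λ' = +0.788897; +0.788897 ∈ [0.4, 1.8) → IN Λ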